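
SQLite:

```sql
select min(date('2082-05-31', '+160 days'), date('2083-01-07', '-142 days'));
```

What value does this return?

2082-08-18

date('2082-05-31', '+160 days') → 2082-11-07.
date('2083-01-07', '-142 days') → 2082-08-18.
Earlier of the two is 2082-08-18.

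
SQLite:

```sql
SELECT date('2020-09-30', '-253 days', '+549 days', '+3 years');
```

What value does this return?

2024-07-23

Applying '-253 days' to 2020-09-30: counting 253 days back gives 2020-01-21.
Applying '+549 days' to 2020-01-21: counting 549 days forward gives 2021-07-23.
Adding +3 years to 2021-07-23 gives 2024-07-23.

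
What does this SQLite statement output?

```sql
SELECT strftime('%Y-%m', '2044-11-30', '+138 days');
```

First apply '+138 days': 2044-11-30 → 2045-04-17.
`%Y-%m` extracts the year-month: 2045-04.

2045-04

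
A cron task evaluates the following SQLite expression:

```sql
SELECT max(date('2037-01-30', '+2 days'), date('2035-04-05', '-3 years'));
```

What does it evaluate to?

date('2037-01-30', '+2 days') → 2037-02-01.
date('2035-04-05', '-3 years') → 2032-04-05.
Later of the two is 2037-02-01.

2037-02-01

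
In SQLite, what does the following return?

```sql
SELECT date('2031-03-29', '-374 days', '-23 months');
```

2028-04-20

Applying '-374 days' to 2031-03-29: counting 374 days back gives 2030-03-20.
Adding -23 months to 2030-03-20 gives 2028-04-20.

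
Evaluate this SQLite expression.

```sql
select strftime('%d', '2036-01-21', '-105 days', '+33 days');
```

10

First apply '-105 days', '+33 days': 2036-01-21 → 2035-11-10.
`%d` extracts the 2-digit day of month: 10.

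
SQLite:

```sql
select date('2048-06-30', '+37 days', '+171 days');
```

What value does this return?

June 2048 has 30 days; 0 remain after the 30th, so 1 days reach 2048-07-01.
July 2048 has 31 days; 30 remain after the 1st, so 31 days reach 2048-08-01.
Advancing 5 more days within August lands on 2048-08-06.
Applying '+171 days' to 2048-08-06: counting 171 days forward gives 2049-01-24.

2049-01-24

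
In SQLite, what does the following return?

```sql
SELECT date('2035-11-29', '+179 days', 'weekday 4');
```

2036-05-29

Applying '+179 days' to 2035-11-29: counting 179 days forward gives 2036-05-26.
`weekday 4` advances to the next Thursday; 2036-05-26 is a Monday, so it moves forward to 2036-05-29.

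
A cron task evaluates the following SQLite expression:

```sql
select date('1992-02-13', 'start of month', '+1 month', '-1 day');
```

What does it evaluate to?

1992-02-29

`start of month` rewinds 1992-02-13 to 1992-02-01.
Adding +1 month to 1992-02-01 gives 1992-03-01.
Going back 1 day from 1992-03-01 reaches 1992-02-29 (last day of February, 29 days).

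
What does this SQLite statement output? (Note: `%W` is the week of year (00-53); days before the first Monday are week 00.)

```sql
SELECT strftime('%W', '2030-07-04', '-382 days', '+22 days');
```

28

First apply '-382 days', '+22 days': 2030-07-04 → 2029-07-09.
2029-07-09 is a Monday. SQLite's %W counts Mondays since the year started; the result is 28.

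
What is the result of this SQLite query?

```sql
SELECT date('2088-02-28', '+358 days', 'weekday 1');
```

2089-02-21

Applying '+358 days' to 2088-02-28: counting 358 days forward gives 2089-02-20.
`weekday 1` advances to the next Monday; 2089-02-20 is a Sunday, so it moves forward to 2089-02-21.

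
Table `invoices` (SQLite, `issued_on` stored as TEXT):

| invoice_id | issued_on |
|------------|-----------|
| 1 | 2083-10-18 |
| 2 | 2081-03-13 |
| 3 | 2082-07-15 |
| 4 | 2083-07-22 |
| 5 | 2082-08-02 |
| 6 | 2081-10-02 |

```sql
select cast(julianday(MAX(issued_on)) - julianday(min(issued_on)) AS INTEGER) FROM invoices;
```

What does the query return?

MIN = 2081-03-13, MAX = 2083-10-18.
18 days remain in March 2081 after the 13th (31 − 13).
Full months from April 2081 through September 2083 contribute their day counts.
Then 18 days into October 2083.
Total: 18 + 30 + 31 + 30 + 31 + 31 + 30 + 31 + 30 + 31 + 31 + 28 + 31 + 30 + 31 + 30 + 31 + 31 + 30 + 31 + 30 + 31 + 31 + 28 + 31 + 30 + 31 + 30 + 31 + 31 + 30 + 18 = 949.

949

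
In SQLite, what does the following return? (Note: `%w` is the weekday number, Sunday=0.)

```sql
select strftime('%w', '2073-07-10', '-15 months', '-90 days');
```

First apply '-15 months', '-90 days': 2073-07-10 → 2072-01-11.
2072-01-11 is a Monday; with Sunday=0 that is 1.

1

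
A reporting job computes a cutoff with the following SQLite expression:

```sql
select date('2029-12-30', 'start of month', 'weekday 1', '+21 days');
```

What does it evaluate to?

`start of month` rewinds 2029-12-30 to 2029-12-01.
`weekday 1` advances to the next Monday; 2029-12-01 is a Saturday, so it moves forward to 2029-12-03.
Advancing 21 more days within December lands on 2029-12-24.

2029-12-24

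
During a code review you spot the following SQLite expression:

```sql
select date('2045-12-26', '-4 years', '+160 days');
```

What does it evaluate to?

Adding -4 years to 2045-12-26 gives 2041-12-26.
Applying '+160 days' to 2041-12-26: counting 160 days forward gives 2042-06-04.

2042-06-04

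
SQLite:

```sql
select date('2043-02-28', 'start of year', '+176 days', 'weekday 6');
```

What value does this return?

`start of year` rewinds 2043-02-28 to 2043-01-01.
Applying '+176 days' to 2043-01-01: counting 176 days forward gives 2043-06-26.
`weekday 6` advances to the next Saturday; 2043-06-26 is a Friday, so it moves forward to 2043-06-27.

2043-06-27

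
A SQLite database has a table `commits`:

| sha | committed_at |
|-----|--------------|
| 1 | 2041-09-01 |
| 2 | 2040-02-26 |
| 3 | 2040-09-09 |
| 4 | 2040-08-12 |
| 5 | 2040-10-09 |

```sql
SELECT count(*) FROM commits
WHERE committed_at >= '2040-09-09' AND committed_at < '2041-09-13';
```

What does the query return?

3

Rows in [2040-09-09, 2041-09-13): 2041-09-01, 2040-09-09, 2040-10-09 → 3 rows.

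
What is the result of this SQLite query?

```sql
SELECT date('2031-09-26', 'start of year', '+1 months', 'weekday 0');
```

`start of year` rewinds 2031-09-26 to 2031-01-01.
Adding +1 month to 2031-01-01 gives 2031-02-01.
`weekday 0` advances to the next Sunday; 2031-02-01 is a Saturday, so it moves forward to 2031-02-02.

2031-02-02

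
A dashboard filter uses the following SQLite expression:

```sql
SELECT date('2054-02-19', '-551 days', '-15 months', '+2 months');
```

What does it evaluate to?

2051-07-17

Applying '-551 days' to 2054-02-19: counting 551 days back gives 2052-08-17.
Adding -15 months to 2052-08-17 gives 2051-05-17.
Adding +2 months to 2051-05-17 gives 2051-07-17.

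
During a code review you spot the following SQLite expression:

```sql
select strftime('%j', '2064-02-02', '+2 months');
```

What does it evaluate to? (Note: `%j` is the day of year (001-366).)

First apply '+2 months': 2064-02-02 → 2064-04-02.
Day-of-year for 2064-04-02: days since 2064-01-01 inclusive = 93, zero-padded to 093.

093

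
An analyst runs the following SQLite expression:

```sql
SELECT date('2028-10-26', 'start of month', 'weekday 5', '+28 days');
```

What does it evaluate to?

`start of month` rewinds 2028-10-26 to 2028-10-01.
`weekday 5` advances to the next Friday; 2028-10-01 is a Sunday, so it moves forward to 2028-10-06.
October 2028 has 31 days; 25 remain after the 6th, so 26 days reach 2028-11-01.
Advancing 2 more days within November lands on 2028-11-03.

2028-11-03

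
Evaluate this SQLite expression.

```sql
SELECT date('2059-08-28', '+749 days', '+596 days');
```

2063-05-04

Applying '+749 days' to 2059-08-28: counting 749 days forward gives 2061-09-15.
Applying '+596 days' to 2061-09-15: counting 596 days forward gives 2063-05-04.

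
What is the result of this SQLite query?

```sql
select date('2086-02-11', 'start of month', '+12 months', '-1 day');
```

`start of month` rewinds 2086-02-11 to 2086-02-01.
Adding +12 months to 2086-02-01 gives 2087-02-01.
Going back 1 day from 2087-02-01 reaches 2087-01-31 (last day of January, 31 days).

2087-01-31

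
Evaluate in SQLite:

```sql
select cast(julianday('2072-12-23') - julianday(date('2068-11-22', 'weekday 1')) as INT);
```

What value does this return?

1488

`weekday 1` advances to the next Monday; 2068-11-22 is a Thursday, so it moves forward to 2068-11-26.
4 days remain in November 2068 after the 26th (30 − 26).
Full months from December 2068 through November 2072 contribute their day counts.
Then 23 days into December 2072.
Total: 4 + 31 + 31 + 28 + 31 + 30 + 31 + 30 + 31 + 31 + 30 + 31 + 30 + 31 + 31 + 28 + 31 + 30 + 31 + 30 + 31 + 31 + 30 + 31 + 30 + 31 + 31 + 28 + 31 + 30 + 31 + 30 + 31 + 31 + 30 + 31 + 30 + 31 + 31 + 29 + 31 + 30 + 31 + 30 + 31 + 31 + 30 + 31 + 30 + 23 = 1488.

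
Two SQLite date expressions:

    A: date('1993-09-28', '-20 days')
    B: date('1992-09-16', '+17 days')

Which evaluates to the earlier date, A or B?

B

A = 1993-09-08.
B = 1992-10-03.
B is earlier.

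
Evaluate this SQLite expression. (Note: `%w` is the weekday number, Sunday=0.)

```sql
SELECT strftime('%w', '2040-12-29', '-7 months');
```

2

First apply '-7 months': 2040-12-29 → 2040-05-29.
2040-05-29 is a Tuesday; with Sunday=0 that is 2.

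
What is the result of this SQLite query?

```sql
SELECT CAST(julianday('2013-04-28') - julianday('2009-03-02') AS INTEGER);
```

1518

29 days remain in March 2009 after the 2nd (31 − 2).
Full months from April 2009 through March 2013 contribute their day counts.
Then 28 days into April 2013.
Total: 29 + 30 + 31 + 30 + 31 + 31 + 30 + 31 + 30 + 31 + 31 + 28 + 31 + 30 + 31 + 30 + 31 + 31 + 30 + 31 + 30 + 31 + 31 + 28 + 31 + 30 + 31 + 30 + 31 + 31 + 30 + 31 + 30 + 31 + 31 + 29 + 31 + 30 + 31 + 30 + 31 + 31 + 30 + 31 + 30 + 31 + 31 + 28 + 31 + 28 = 1518.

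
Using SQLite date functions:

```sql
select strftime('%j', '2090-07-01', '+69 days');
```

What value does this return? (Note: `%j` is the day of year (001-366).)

251

First apply '+69 days': 2090-07-01 → 2090-09-08.
Day-of-year for 2090-09-08: days since 2090-01-01 inclusive = 251, zero-padded to 251.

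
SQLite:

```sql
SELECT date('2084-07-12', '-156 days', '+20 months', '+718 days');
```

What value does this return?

Applying '-156 days' to 2084-07-12: counting 156 days back gives 2084-02-07.
Adding +20 months to 2084-02-07 gives 2085-10-07.
Applying '+718 days' to 2085-10-07: counting 718 days forward gives 2087-09-25.

2087-09-25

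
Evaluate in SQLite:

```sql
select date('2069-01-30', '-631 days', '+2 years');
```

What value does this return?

2069-05-10

Applying '-631 days' to 2069-01-30: counting 631 days back gives 2067-05-10.
Adding +2 years to 2067-05-10 gives 2069-05-10.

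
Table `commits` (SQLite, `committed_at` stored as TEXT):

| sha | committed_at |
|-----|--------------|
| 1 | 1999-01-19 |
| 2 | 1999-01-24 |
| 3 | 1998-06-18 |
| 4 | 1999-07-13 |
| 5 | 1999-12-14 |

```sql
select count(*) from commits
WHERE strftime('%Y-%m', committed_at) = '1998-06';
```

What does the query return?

1

Rows with year-month 1998-06: 1998-06-18 → 1.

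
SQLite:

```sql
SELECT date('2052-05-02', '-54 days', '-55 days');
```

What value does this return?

2052-01-14

Applying '-54 days' to 2052-05-02: counting 54 days back gives 2052-03-09.
Applying '-55 days' to 2052-03-09: counting 55 days back gives 2052-01-14.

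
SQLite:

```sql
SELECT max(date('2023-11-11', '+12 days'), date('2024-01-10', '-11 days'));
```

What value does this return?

2023-12-30

date('2023-11-11', '+12 days') → 2023-11-23.
date('2024-01-10', '-11 days') → 2023-12-30.
Later of the two is 2023-12-30.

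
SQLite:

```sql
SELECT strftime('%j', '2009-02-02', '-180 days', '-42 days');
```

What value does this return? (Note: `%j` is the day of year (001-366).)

177

First apply '-180 days', '-42 days': 2009-02-02 → 2008-06-25.
Day-of-year for 2008-06-25: days since 2008-01-01 inclusive = 177, zero-padded to 177.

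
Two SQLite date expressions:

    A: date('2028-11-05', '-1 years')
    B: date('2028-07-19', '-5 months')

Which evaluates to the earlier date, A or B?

A = 2027-11-05.
B = 2028-02-19.
A is earlier.

A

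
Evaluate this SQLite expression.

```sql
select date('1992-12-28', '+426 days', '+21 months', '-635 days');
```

1994-03-02

Applying '+426 days' to 1992-12-28: counting 426 days forward gives 1994-02-27.
Adding +21 months to 1994-02-27 gives 1995-11-27.
Applying '-635 days' to 1995-11-27: counting 635 days back gives 1994-03-02.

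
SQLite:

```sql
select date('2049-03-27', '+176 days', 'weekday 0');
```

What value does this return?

2049-09-19

Applying '+176 days' to 2049-03-27: counting 176 days forward gives 2049-09-19.
`weekday 0` advances to the next Sunday; 2049-09-19 is already a Sunday, so it stays at 2049-09-19.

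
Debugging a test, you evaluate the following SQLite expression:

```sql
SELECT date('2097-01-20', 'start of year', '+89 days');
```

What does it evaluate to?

2097-03-31

`start of year` rewinds 2097-01-20 to 2097-01-01.
Applying '+89 days' to 2097-01-01: counting 89 days forward gives 2097-03-31.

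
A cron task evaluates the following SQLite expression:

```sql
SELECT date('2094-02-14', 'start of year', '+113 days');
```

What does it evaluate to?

2094-04-24

`start of year` rewinds 2094-02-14 to 2094-01-01.
Applying '+113 days' to 2094-01-01: counting 113 days forward gives 2094-04-24.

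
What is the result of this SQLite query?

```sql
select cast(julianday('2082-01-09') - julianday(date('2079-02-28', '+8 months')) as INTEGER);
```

Adding +8 months to 2079-02-28 gives 2079-10-28.
3 days remain in October 2079 after the 28th (31 − 28).
Full months from November 2079 through December 2081 contribute their day counts.
Then 9 days into January 2082.
Total: 3 + 30 + 31 + 31 + 29 + 31 + 30 + 31 + 30 + 31 + 31 + 30 + 31 + 30 + 31 + 31 + 28 + 31 + 30 + 31 + 30 + 31 + 31 + 30 + 31 + 30 + 31 + 9 = 804.

804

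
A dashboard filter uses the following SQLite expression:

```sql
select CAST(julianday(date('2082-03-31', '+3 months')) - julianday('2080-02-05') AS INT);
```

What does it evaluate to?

Adding +3 months to 2082-03-31 targets 2082-06-31. June 2082 has only 30 days, so SQLite normalizes the 1-day overflow forward to 2082-07-01.
24 days remain in February 2080 after the 5th (29 − 5).
Full months from March 2080 through June 2082 contribute their day counts.
Then 1 day into July 2082.
Total: 24 + 31 + 30 + 31 + 30 + 31 + 31 + 30 + 31 + 30 + 31 + 31 + 28 + 31 + 30 + 31 + 30 + 31 + 31 + 30 + 31 + 30 + 31 + 31 + 28 + 31 + 30 + 31 + 30 + 1 = 877.

877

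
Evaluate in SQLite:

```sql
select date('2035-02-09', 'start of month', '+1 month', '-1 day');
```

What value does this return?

2035-02-28

`start of month` rewinds 2035-02-09 to 2035-02-01.
Adding +1 month to 2035-02-01 gives 2035-03-01.
Going back 1 day from 2035-03-01 reaches 2035-02-28 (last day of February, 28 days).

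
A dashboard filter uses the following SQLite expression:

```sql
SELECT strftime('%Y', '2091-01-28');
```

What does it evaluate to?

`%Y` extracts the 4-digit year: 2091.

2091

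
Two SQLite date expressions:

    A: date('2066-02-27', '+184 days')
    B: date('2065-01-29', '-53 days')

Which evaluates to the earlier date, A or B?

A = 2066-08-30.
B = 2064-12-07.
B is earlier.

B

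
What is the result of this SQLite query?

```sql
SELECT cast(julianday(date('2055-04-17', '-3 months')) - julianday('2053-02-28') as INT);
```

688

Adding -3 months to 2055-04-17 gives 2055-01-17.
0 days remain in February 2053 after the 28th (28 − 28).
Full months from March 2053 through December 2054 contribute their day counts.
Then 17 days into January 2055.
Total: 0 + 31 + 30 + 31 + 30 + 31 + 31 + 30 + 31 + 30 + 31 + 31 + 28 + 31 + 30 + 31 + 30 + 31 + 31 + 30 + 31 + 30 + 31 + 17 = 688.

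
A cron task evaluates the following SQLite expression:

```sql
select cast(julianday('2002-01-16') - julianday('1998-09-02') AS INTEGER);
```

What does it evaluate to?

1232

28 days remain in September 1998 after the 2nd (30 − 2).
Full months from October 1998 through December 2001 contribute their day counts.
Then 16 days into January 2002.
Total: 28 + 31 + 30 + 31 + 31 + 28 + 31 + 30 + 31 + 30 + 31 + 31 + 30 + 31 + 30 + 31 + 31 + 29 + 31 + 30 + 31 + 30 + 31 + 31 + 30 + 31 + 30 + 31 + 31 + 28 + 31 + 30 + 31 + 30 + 31 + 31 + 30 + 31 + 30 + 31 + 16 = 1232.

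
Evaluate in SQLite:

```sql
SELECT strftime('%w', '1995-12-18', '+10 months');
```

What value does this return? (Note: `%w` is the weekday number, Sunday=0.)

5

First apply '+10 months': 1995-12-18 → 1996-10-18.
1996-10-18 is a Friday; with Sunday=0 that is 5.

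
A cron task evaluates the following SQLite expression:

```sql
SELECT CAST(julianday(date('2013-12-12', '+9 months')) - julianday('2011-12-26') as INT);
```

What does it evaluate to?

Adding +9 months to 2013-12-12 gives 2014-09-12.
5 days remain in December 2011 after the 26th (31 − 26).
Full months from January 2012 through August 2014 contribute their day counts.
Then 12 days into September 2014.
Total: 5 + 31 + 29 + 31 + 30 + 31 + 30 + 31 + 31 + 30 + 31 + 30 + 31 + 31 + 28 + 31 + 30 + 31 + 30 + 31 + 31 + 30 + 31 + 30 + 31 + 31 + 28 + 31 + 30 + 31 + 30 + 31 + 31 + 12 = 991.

991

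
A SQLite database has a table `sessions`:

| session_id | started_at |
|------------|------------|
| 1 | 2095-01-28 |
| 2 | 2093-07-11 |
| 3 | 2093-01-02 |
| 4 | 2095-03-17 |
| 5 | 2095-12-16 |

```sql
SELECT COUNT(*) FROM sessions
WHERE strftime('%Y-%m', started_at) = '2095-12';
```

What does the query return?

1

Rows with year-month 2095-12: 2095-12-16 → 1.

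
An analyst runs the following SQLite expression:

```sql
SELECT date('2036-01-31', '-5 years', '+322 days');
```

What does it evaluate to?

Adding -5 years to 2036-01-31 gives 2031-01-31.
Applying '+322 days' to 2031-01-31: counting 322 days forward gives 2031-12-19.

2031-12-19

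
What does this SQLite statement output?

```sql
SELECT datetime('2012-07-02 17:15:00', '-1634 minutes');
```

2012-07-01 14:01:00

1634 minutes = 27h 14m; -1634 minutes from 2012-07-02 17:15:00 is 2012-07-01 14:01:00 (crosses midnight).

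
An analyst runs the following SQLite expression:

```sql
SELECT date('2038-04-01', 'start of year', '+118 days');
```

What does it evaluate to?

`start of year` rewinds 2038-04-01 to 2038-01-01.
Applying '+118 days' to 2038-01-01: counting 118 days forward gives 2038-04-29.

2038-04-29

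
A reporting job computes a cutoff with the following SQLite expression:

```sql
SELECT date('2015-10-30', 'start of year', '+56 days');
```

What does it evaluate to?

`start of year` rewinds 2015-10-30 to 2015-01-01.
Applying '+56 days' to 2015-01-01: counting 56 days forward gives 2015-02-26.

2015-02-26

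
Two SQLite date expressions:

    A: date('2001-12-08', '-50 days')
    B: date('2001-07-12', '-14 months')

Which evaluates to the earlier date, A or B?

A = 2001-10-19.
B = 2000-05-12.
B is earlier.

B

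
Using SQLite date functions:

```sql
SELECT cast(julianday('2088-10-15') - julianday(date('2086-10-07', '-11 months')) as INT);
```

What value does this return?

1073

Adding -11 months to 2086-10-07 gives 2085-11-07.
23 days remain in November 2085 after the 7th (30 − 7).
Full months from December 2085 through September 2088 contribute their day counts.
Then 15 days into October 2088.
Total: 23 + 31 + 31 + 28 + 31 + 30 + 31 + 30 + 31 + 31 + 30 + 31 + 30 + 31 + 31 + 28 + 31 + 30 + 31 + 30 + 31 + 31 + 30 + 31 + 30 + 31 + 31 + 29 + 31 + 30 + 31 + 30 + 31 + 31 + 30 + 15 = 1073.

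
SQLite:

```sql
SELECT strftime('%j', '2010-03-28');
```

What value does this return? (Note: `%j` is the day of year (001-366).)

Day-of-year for 2010-03-28: days since 2010-01-01 inclusive = 87, zero-padded to 087.

087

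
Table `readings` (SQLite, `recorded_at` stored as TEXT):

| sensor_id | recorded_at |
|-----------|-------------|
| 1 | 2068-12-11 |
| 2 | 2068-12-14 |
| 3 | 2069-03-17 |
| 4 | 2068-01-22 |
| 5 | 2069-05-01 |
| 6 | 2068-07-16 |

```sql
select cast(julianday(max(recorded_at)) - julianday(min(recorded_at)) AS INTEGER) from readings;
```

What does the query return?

MIN = 2068-01-22, MAX = 2069-05-01.
9 days remain in January 2068 after the 22nd (31 − 22).
Full months from February 2068 through April 2069 contribute their day counts.
Then 1 day into May 2069.
Total: 9 + 29 + 31 + 30 + 31 + 30 + 31 + 31 + 30 + 31 + 30 + 31 + 31 + 28 + 31 + 30 + 1 = 465.

465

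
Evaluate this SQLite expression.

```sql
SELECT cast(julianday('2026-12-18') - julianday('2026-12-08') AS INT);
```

Both dates are in December 2026: 18 − 8 = 10.

10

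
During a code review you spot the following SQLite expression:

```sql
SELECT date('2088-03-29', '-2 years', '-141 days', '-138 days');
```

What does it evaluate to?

2085-06-23

Adding -2 years to 2088-03-29 gives 2086-03-29.
Applying '-141 days' to 2086-03-29: counting 141 days back gives 2085-11-08.
Applying '-138 days' to 2085-11-08: counting 138 days back gives 2085-06-23.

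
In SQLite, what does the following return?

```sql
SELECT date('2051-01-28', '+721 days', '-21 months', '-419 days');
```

Applying '+721 days' to 2051-01-28: counting 721 days forward gives 2053-01-18.
Adding -21 months to 2053-01-18 gives 2051-04-18.
Applying '-419 days' to 2051-04-18: counting 419 days back gives 2050-02-23.

2050-02-23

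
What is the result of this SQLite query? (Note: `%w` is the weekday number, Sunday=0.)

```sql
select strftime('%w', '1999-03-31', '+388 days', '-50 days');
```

First apply '+388 days', '-50 days': 1999-03-31 → 2000-03-03.
2000-03-03 is a Friday; with Sunday=0 that is 5.

5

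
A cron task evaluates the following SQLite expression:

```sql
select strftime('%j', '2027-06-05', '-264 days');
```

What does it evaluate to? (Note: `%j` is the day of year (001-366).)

257

First apply '-264 days': 2027-06-05 → 2026-09-14.
Day-of-year for 2026-09-14: days since 2026-01-01 inclusive = 257, zero-padded to 257.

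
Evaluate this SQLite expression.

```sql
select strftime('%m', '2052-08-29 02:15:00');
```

`%m` extracts the 2-digit month (01-12): 08.

08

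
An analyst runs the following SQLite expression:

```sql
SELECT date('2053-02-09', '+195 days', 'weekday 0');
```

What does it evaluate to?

Applying '+195 days' to 2053-02-09: counting 195 days forward gives 2053-08-23.
`weekday 0` advances to the next Sunday; 2053-08-23 is a Saturday, so it moves forward to 2053-08-24.

2053-08-24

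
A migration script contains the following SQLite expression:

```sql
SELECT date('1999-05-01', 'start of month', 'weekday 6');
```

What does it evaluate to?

`start of month` rewinds 1999-05-01 to 1999-05-01.
`weekday 6` advances to the next Saturday; 1999-05-01 is already a Saturday, so it stays at 1999-05-01.

1999-05-01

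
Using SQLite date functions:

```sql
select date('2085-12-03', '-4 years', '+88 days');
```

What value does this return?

2082-03-01

Adding -4 years to 2085-12-03 gives 2081-12-03.
Applying '+88 days' to 2081-12-03: counting 88 days forward gives 2082-03-01.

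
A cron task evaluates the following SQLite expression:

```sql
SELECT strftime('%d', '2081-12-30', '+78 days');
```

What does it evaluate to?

First apply '+78 days': 2081-12-30 → 2082-03-18.
`%d` extracts the 2-digit day of month: 18.

18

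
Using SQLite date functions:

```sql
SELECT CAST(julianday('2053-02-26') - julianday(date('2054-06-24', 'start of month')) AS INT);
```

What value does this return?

-460

`start of month` rewinds 2054-06-24 to 2054-06-01.
2 days remain in February 2053 after the 26th (28 − 26).
Full months from March 2053 through May 2054 contribute their day counts.
Then 1 day into June 2054.
Total: 2 + 31 + 30 + 31 + 30 + 31 + 31 + 30 + 31 + 30 + 31 + 31 + 28 + 31 + 30 + 31 + 1 = 460.
The subtraction is earlier − later, so the result is −460 → -460.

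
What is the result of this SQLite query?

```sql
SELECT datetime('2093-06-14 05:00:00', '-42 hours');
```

2093-06-12 11:00:00

-42 hours from 2093-06-14 05:00:00 is 2093-06-12 11:00:00 (crosses midnight).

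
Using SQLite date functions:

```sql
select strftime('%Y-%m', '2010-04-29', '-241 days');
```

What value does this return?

First apply '-241 days': 2010-04-29 → 2009-08-31.
`%Y-%m` extracts the year-month: 2009-08.

2009-08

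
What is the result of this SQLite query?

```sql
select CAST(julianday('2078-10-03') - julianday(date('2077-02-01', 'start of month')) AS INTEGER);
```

`start of month` rewinds 2077-02-01 to 2077-02-01.
27 days remain in February 2077 after the 1st (28 − 1).
Full months from March 2077 through September 2078 contribute their day counts.
Then 3 days into October 2078.
Total: 27 + 31 + 30 + 31 + 30 + 31 + 31 + 30 + 31 + 30 + 31 + 31 + 28 + 31 + 30 + 31 + 30 + 31 + 31 + 30 + 3 = 609.

609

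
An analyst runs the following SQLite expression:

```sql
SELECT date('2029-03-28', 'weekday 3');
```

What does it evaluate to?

`weekday 3` advances to the next Wednesday; 2029-03-28 is already a Wednesday, so it stays at 2029-03-28.

2029-03-28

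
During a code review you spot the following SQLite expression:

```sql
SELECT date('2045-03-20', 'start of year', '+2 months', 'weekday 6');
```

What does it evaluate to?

`start of year` rewinds 2045-03-20 to 2045-01-01.
Adding +2 months to 2045-01-01 gives 2045-03-01.
`weekday 6` advances to the next Saturday; 2045-03-01 is a Wednesday, so it moves forward to 2045-03-04.

2045-03-04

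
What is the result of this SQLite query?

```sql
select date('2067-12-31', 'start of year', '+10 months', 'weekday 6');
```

2067-11-05

`start of year` rewinds 2067-12-31 to 2067-01-01.
Adding +10 months to 2067-01-01 gives 2067-11-01.
`weekday 6` advances to the next Saturday; 2067-11-01 is a Tuesday, so it moves forward to 2067-11-05.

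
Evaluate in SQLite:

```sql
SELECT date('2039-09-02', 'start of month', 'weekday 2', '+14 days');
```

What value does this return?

`start of month` rewinds 2039-09-02 to 2039-09-01.
`weekday 2` advances to the next Tuesday; 2039-09-01 is a Thursday, so it moves forward to 2039-09-06.
Advancing 14 more days within September lands on 2039-09-20.

2039-09-20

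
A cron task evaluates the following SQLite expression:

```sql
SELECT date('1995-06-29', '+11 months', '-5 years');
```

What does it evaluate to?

1991-05-29

Adding +11 months to 1995-06-29 gives 1996-05-29.
Adding -5 years to 1996-05-29 gives 1991-05-29.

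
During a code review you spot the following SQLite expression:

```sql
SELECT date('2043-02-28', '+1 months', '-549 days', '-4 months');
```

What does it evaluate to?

Adding +1 month to 2043-02-28 gives 2043-03-28.
Applying '-549 days' to 2043-03-28: counting 549 days back gives 2041-09-25.
Adding -4 months to 2041-09-25 gives 2041-05-25.

2041-05-25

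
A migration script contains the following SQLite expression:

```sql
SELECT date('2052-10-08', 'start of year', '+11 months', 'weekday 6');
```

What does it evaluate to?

`start of year` rewinds 2052-10-08 to 2052-01-01.
Adding +11 months to 2052-01-01 gives 2052-12-01.
`weekday 6` advances to the next Saturday; 2052-12-01 is a Sunday, so it moves forward to 2052-12-07.

2052-12-07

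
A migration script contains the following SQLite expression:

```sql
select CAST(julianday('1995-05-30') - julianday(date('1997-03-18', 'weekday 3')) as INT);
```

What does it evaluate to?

-659

`weekday 3` advances to the next Wednesday; 1997-03-18 is a Tuesday, so it moves forward to 1997-03-19.
1 day remains in May 1995 after the 30th (31 − 30).
Full months from June 1995 through February 1997 contribute their day counts.
Then 19 days into March 1997.
Total: 1 + 30 + 31 + 31 + 30 + 31 + 30 + 31 + 31 + 29 + 31 + 30 + 31 + 30 + 31 + 31 + 30 + 31 + 30 + 31 + 31 + 28 + 19 = 659.
The subtraction is earlier − later, so the result is −659 → -659.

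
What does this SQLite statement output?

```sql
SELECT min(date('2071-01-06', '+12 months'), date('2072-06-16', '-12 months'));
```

2071-06-16

date('2071-01-06', '+12 months') → 2072-01-06.
date('2072-06-16', '-12 months') → 2071-06-16.
Earlier of the two is 2071-06-16.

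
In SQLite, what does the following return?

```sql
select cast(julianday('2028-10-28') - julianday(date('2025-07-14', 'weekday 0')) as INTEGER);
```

1196

`weekday 0` advances to the next Sunday; 2025-07-14 is a Monday, so it moves forward to 2025-07-20.
11 days remain in July 2025 after the 20th (31 − 20).
Full months from August 2025 through September 2028 contribute their day counts.
Then 28 days into October 2028.
Total: 11 + 31 + 30 + 31 + 30 + 31 + 31 + 28 + 31 + 30 + 31 + 30 + 31 + 31 + 30 + 31 + 30 + 31 + 31 + 28 + 31 + 30 + 31 + 30 + 31 + 31 + 30 + 31 + 30 + 31 + 31 + 29 + 31 + 30 + 31 + 30 + 31 + 31 + 30 + 28 = 1196.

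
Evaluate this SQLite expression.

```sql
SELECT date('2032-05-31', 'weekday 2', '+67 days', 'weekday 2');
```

2032-08-10

`weekday 2` advances to the next Tuesday; 2032-05-31 is a Monday, so it moves forward to 2032-06-01.
Applying '+67 days' to 2032-06-01: counting 67 days forward gives 2032-08-07.
`weekday 2` advances to the next Tuesday; 2032-08-07 is a Saturday, so it moves forward to 2032-08-10.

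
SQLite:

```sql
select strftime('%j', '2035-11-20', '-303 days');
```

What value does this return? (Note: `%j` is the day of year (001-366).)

021

First apply '-303 days': 2035-11-20 → 2035-01-21.
Day-of-year for 2035-01-21: days since 2035-01-01 inclusive = 21, zero-padded to 021.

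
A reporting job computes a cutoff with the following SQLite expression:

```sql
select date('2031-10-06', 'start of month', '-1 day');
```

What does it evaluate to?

`start of month` rewinds 2031-10-06 to 2031-10-01.
Going back 1 day from 2031-10-01 reaches 2031-09-30 (last day of September, 30 days).

2031-09-30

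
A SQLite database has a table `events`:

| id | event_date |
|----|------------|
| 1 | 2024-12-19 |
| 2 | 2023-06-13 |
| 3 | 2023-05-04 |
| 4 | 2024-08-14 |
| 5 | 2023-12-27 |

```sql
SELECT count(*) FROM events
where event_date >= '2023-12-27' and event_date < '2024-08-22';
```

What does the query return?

Rows in [2023-12-27, 2024-08-22): 2024-08-14, 2023-12-27 → 2 rows.

2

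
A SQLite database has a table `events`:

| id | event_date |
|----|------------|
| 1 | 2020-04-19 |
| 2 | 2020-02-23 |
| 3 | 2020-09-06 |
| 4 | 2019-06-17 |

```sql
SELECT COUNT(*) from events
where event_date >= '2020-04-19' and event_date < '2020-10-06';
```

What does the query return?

2

Rows in [2020-04-19, 2020-10-06): 2020-04-19, 2020-09-06 → 2 rows.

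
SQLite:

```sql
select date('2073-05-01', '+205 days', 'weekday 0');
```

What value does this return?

2073-11-26

Applying '+205 days' to 2073-05-01: counting 205 days forward gives 2073-11-22.
`weekday 0` advances to the next Sunday; 2073-11-22 is a Wednesday, so it moves forward to 2073-11-26.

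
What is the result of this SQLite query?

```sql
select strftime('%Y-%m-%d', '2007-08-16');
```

`%Y-%m-%d` extracts the ISO date: 2007-08-16.

2007-08-16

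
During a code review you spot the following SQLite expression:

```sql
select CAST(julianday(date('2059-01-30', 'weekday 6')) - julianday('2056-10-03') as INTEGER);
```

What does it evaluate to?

`weekday 6` advances to the next Saturday; 2059-01-30 is a Thursday, so it moves forward to 2059-02-01.
28 days remain in October 2056 after the 3rd (31 − 3).
Full months from November 2056 through January 2059 contribute their day counts.
Then 1 day into February 2059.
Total: 28 + 30 + 31 + 31 + 28 + 31 + 30 + 31 + 30 + 31 + 31 + 30 + 31 + 30 + 31 + 31 + 28 + 31 + 30 + 31 + 30 + 31 + 31 + 30 + 31 + 30 + 31 + 31 + 1 = 851.

851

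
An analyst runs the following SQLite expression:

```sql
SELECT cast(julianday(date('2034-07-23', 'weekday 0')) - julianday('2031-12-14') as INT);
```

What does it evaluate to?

`weekday 0` advances to the next Sunday; 2034-07-23 is already a Sunday, so it stays at 2034-07-23.
17 days remain in December 2031 after the 14th (31 − 14).
Full months from January 2032 through June 2034 contribute their day counts.
Then 23 days into July 2034.
Total: 17 + 31 + 29 + 31 + 30 + 31 + 30 + 31 + 31 + 30 + 31 + 30 + 31 + 31 + 28 + 31 + 30 + 31 + 30 + 31 + 31 + 30 + 31 + 30 + 31 + 31 + 28 + 31 + 30 + 31 + 30 + 23 = 952.

952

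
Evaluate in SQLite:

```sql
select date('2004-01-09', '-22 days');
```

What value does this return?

2003-12-18

Going back 9 days from 2004-01-09 reaches 2003-12-31 (last day of December, 31 days).
Going back 13 days within December lands on 2003-12-18.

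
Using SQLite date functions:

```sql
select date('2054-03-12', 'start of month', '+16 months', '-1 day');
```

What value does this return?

2055-06-30

`start of month` rewinds 2054-03-12 to 2054-03-01.
Adding +16 months to 2054-03-01 gives 2055-07-01.
Going back 1 day from 2055-07-01 reaches 2055-06-30 (last day of June, 30 days).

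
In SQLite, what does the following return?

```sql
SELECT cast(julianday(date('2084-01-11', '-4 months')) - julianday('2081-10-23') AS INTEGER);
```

688

Adding -4 months to 2084-01-11 gives 2083-09-11.
8 days remain in October 2081 after the 23rd (31 − 23).
Full months from November 2081 through August 2083 contribute their day counts.
Then 11 days into September 2083.
Total: 8 + 30 + 31 + 31 + 28 + 31 + 30 + 31 + 30 + 31 + 31 + 30 + 31 + 30 + 31 + 31 + 28 + 31 + 30 + 31 + 30 + 31 + 31 + 11 = 688.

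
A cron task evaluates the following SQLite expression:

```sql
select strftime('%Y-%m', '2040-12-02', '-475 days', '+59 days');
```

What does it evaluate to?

First apply '-475 days', '+59 days': 2040-12-02 → 2039-10-13.
`%Y-%m` extracts the year-month: 2039-10.

2039-10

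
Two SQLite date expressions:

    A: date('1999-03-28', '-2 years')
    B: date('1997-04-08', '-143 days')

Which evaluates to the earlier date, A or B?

A = 1997-03-28.
B = 1996-11-16.
B is earlier.

B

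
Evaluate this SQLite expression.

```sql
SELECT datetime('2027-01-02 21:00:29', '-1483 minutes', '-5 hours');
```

1483 minutes = 24h 43m; -1483 minutes from 2027-01-02 21:00:29 is 2027-01-01 20:17:29 (crosses midnight).
-5 hours from 2027-01-01 20:17:29 is 2027-01-01 15:17:29.

2027-01-01 15:17:29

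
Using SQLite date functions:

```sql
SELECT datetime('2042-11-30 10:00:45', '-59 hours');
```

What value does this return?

-59 hours from 2042-11-30 10:00:45 is 2042-11-27 23:00:45 (crosses midnight).

2042-11-27 23:00:45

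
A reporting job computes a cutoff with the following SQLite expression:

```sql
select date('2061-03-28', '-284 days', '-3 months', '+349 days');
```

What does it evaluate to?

2061-03-01

Applying '-284 days' to 2061-03-28: counting 284 days back gives 2060-06-17.
Adding -3 months to 2060-06-17 gives 2060-03-17.
Applying '+349 days' to 2060-03-17: counting 349 days forward gives 2061-03-01.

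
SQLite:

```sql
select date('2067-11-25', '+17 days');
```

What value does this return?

2067-12-12

November 2067 has 30 days; 5 remain after the 25th, so 6 days reach 2067-12-01.
Advancing 11 more days within December lands on 2067-12-12.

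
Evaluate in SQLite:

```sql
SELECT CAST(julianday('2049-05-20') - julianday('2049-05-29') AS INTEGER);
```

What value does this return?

Both dates are in May 2049: 29 − 20 = 9.
The subtraction is earlier − later, so the result is −9 → -9.

-9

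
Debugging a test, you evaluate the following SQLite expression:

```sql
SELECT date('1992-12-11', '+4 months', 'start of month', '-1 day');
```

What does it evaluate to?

Adding +4 months to 1992-12-11 gives 1993-04-11.
`start of month` rewinds 1993-04-11 to 1993-04-01.
Going back 1 day from 1993-04-01 reaches 1993-03-31 (last day of March, 31 days).

1993-03-31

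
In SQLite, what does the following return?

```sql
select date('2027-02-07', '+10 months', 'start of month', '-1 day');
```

Adding +10 months to 2027-02-07 gives 2027-12-07.
`start of month` rewinds 2027-12-07 to 2027-12-01.
Going back 1 day from 2027-12-01 reaches 2027-11-30 (last day of November, 30 days).

2027-11-30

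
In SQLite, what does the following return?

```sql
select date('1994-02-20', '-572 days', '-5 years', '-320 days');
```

1986-09-11

Applying '-572 days' to 1994-02-20: counting 572 days back gives 1992-07-28.
Adding -5 years to 1992-07-28 gives 1987-07-28.
Applying '-320 days' to 1987-07-28: counting 320 days back gives 1986-09-11.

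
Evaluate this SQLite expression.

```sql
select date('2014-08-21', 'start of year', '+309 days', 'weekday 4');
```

`start of year` rewinds 2014-08-21 to 2014-01-01.
Applying '+309 days' to 2014-01-01: counting 309 days forward gives 2014-11-06.
`weekday 4` advances to the next Thursday; 2014-11-06 is already a Thursday, so it stays at 2014-11-06.

2014-11-06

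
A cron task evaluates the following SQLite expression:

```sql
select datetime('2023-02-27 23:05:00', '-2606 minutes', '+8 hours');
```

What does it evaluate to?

2023-02-26 11:39:00

2606 minutes = 43h 26m; -2606 minutes from 2023-02-27 23:05:00 is 2023-02-26 03:39:00 (crosses midnight).
+8 hours from 2023-02-26 03:39:00 is 2023-02-26 11:39:00.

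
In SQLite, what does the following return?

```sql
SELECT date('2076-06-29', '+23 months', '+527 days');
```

Adding +23 months to 2076-06-29 gives 2078-05-29.
Applying '+527 days' to 2078-05-29: counting 527 days forward gives 2079-11-07.

2079-11-07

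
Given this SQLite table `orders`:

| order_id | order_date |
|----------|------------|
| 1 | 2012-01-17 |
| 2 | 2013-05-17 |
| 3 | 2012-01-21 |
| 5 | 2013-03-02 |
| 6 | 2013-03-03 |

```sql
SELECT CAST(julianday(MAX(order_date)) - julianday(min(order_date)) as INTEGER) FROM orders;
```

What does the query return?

MIN = 2012-01-17, MAX = 2013-05-17.
14 days remain in January 2012 after the 17th (31 − 17).
Full months from February 2012 through April 2013 contribute their day counts.
Then 17 days into May 2013.
Total: 14 + 29 + 31 + 30 + 31 + 30 + 31 + 31 + 30 + 31 + 30 + 31 + 31 + 28 + 31 + 30 + 17 = 486.

486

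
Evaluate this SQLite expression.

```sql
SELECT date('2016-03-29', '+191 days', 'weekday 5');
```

Applying '+191 days' to 2016-03-29: counting 191 days forward gives 2016-10-06.
`weekday 5` advances to the next Friday; 2016-10-06 is a Thursday, so it moves forward to 2016-10-07.

2016-10-07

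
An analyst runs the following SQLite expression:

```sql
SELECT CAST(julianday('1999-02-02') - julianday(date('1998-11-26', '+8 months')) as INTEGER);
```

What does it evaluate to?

-174

Adding +8 months to 1998-11-26 gives 1999-07-26.
26 days remain in February 1999 after the 2nd (28 − 2).
March 1999: 31 days.
April 1999: 30 days.
May 1999: 31 days.
June 1999: 30 days.
Then 26 days into July 1999.
Total: 26 + 31 + 30 + 31 + 30 + 26 = 174.
The subtraction is earlier − later, so the result is −174 → -174.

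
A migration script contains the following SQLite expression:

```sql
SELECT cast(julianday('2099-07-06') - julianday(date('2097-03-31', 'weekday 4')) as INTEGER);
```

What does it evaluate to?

823

`weekday 4` advances to the next Thursday; 2097-03-31 is a Sunday, so it moves forward to 2097-04-04.
26 days remain in April 2097 after the 4th (30 − 4).
Full months from May 2097 through June 2099 contribute their day counts.
Then 6 days into July 2099.
Total: 26 + 31 + 30 + 31 + 31 + 30 + 31 + 30 + 31 + 31 + 28 + 31 + 30 + 31 + 30 + 31 + 31 + 30 + 31 + 30 + 31 + 31 + 28 + 31 + 30 + 31 + 30 + 6 = 823.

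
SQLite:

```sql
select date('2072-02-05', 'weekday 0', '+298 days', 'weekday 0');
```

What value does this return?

`weekday 0` advances to the next Sunday; 2072-02-05 is a Friday, so it moves forward to 2072-02-07.
Applying '+298 days' to 2072-02-07: counting 298 days forward gives 2072-12-01.
`weekday 0` advances to the next Sunday; 2072-12-01 is a Thursday, so it moves forward to 2072-12-04.

2072-12-04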